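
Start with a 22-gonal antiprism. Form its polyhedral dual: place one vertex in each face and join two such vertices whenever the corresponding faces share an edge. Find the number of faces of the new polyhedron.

44

The base solid has V = 44, E = 88, F = 46.
The dual swaps V and F and preserves E: V′ = F = 46, E′ = E = 88, F′ = V = 44.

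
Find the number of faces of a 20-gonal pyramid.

A pyramid on an n-gon base has one n-gon and n triangles: V = 20 + 1 = 21, E = 2·20 = 40, F = 20 + 1 = 21.

21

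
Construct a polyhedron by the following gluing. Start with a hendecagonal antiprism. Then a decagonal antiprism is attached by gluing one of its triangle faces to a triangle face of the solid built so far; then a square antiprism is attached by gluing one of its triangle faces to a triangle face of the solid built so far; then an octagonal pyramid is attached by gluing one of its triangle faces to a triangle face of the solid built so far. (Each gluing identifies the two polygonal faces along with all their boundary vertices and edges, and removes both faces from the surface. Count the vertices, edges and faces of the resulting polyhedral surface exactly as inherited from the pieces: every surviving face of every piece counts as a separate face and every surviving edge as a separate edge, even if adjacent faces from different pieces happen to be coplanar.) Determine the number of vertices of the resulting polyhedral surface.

A hendecagonal antiprism: V=22, E=44, F=24.
Attach a decagonal antiprism (V=20, E=40, F=22) along a 3-gon: merge 3 vertices and 3 edges, delete both glued faces → V=39, E=81, F=44.
Attach a square antiprism (V=8, E=16, F=10) along a 3-gon: merge 3 vertices and 3 edges, delete both glued faces → V=44, E=94, F=52.
Attach an octagonal pyramid (V=9, E=16, F=9) along a 3-gon: merge 3 vertices and 3 edges, delete both glued faces → V=50, E=107, F=59.
Check: V − E + F = 50 − 107 + 59 = 2.

50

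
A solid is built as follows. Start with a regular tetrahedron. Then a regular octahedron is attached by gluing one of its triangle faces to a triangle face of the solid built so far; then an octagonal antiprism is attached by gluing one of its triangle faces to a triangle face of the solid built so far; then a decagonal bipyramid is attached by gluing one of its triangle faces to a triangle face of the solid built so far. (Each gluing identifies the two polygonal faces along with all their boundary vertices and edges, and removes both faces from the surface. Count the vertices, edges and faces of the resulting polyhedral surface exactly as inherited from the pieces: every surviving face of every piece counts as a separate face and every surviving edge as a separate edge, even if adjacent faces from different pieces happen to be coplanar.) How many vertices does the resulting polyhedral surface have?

A regular tetrahedron: V=4, E=6, F=4.
Attach a regular octahedron (V=6, E=12, F=8) along a 3-gon: merge 3 vertices and 3 edges, delete both glued faces → V=7, E=15, F=10.
Attach an octagonal antiprism (V=16, E=32, F=18) along a 3-gon: merge 3 vertices and 3 edges, delete both glued faces → V=20, E=44, F=26.
Attach a decagonal bipyramid (V=12, E=30, F=20) along a 3-gon: merge 3 vertices and 3 edges, delete both glued faces → V=29, E=71, F=44.
Check: V − E + F = 29 − 71 + 44 = 2.

29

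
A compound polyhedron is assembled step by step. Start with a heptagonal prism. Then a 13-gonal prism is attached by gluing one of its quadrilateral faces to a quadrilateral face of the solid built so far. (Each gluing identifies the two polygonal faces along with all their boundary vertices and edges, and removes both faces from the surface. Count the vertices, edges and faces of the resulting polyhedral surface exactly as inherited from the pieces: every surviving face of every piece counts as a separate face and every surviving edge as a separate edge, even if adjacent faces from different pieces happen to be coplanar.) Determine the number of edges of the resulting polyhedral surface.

56

A heptagonal prism: V=14, E=21, F=9.
Attach a 13-gonal prism (V=26, E=39, F=15) along a 4-gon: merge 4 vertices and 4 edges, delete both glued faces → V=36, E=56, F=22.
Check: V − E + F = 36 − 56 + 22 = 2.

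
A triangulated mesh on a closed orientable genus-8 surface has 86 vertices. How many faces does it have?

χ = 2 − 2·8 = -14, and every face is a triangle so 3F = 2E.
V − E + F = -14 with E = 3F/2 gives 86 − (3/2 − 1)·F = -14, so F = 200 and E = 300.

200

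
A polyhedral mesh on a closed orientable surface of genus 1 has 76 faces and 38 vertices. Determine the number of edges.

For a closed orientable surface of genus 1, χ = 2 − 2·1 = 0.
E = V + F − (0) = 38 + 76 − (0) = 114.

114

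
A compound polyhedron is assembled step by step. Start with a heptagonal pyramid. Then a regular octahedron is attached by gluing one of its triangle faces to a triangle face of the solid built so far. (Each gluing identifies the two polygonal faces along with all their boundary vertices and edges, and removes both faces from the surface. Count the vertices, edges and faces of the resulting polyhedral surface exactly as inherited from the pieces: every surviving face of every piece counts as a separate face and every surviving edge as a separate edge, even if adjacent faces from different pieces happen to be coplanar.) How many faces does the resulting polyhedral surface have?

14

A heptagonal pyramid: V=8, E=14, F=8.
Attach a regular octahedron (V=6, E=12, F=8) along a 3-gon: merge 3 vertices and 3 edges, delete both glued faces → V=11, E=23, F=14.
Check: V − E + F = 11 − 23 + 14 = 2.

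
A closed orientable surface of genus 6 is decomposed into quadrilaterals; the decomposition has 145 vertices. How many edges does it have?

310

χ = 2 − 2·6 = -10, and every face is a square so 4F = 2E.
V − E + F = -10 with E = 4F/2 gives 145 − (4/2 − 1)·F = -10, so F = 155 and E = 310.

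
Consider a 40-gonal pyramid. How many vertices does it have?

A pyramid on an n-gon base has one n-gon and n triangles: V = 40 + 1 = 41, E = 2·40 = 80, F = 40 + 1 = 41.

41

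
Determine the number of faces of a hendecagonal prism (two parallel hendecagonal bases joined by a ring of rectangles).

A prism on an n-gon has two n-gon bases and n rectangular sides: V = 2·11 = 22, E = 3·11 = 33, F = 11 + 2 = 13.

13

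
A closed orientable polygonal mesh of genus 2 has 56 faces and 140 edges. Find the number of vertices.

For a closed orientable surface of genus 2, χ = 2 − 2·2 = -2.
V = -2 + E − F = -2 + 140 − 56 = 82.

82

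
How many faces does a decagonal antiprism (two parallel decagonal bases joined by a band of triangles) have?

An antiprism on an n-gon has two n-gon caps and 2n triangles: V = 2·10 = 20, E = 4·10 = 40, F = 2·10 + 2 = 22.

22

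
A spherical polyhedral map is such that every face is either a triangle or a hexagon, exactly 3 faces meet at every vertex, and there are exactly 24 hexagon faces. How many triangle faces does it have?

4

Let x be the number of triangles; then F = 24 + x.
Edge–face incidences: 2E = 6·24 + 3·x = 144 + 3x.
Every vertex has degree 3, so 3V = 2E.
Euler: V − E + F = 2 ⇒ (2E)/3 − E + (24 + x) = 2.
Multiply by 6: 2·(2E) − 3·(2E) + 6·(24 + x) = 12, i.e. 144 + 6x − (144 + 3x) = 12.
Collecting terms: 3x = 12, so x = 4.
Then 2E = 144 + 3·4 = 156, so E = 78, V = 2E/3 = 52, F = 24 + 4 = 28.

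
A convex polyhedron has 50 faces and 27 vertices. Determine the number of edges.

75

Here V − E + F = 2.
E = V + F − (2) = 27 + 50 − (2) = 75.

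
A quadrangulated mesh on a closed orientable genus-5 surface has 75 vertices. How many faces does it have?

χ = 2 − 2·5 = -8, and every face is a square so 4F = 2E.
V − E + F = -8 with E = 4F/2 gives 75 − (4/2 − 1)·F = -8, so F = 83 and E = 166.

83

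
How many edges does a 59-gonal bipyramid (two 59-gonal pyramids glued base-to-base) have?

A bipyramid over an n-gon has 2n triangular faces and n + 2 vertices: V = 59 + 2 = 61, E = 3·59 = 177, F = 2·59 = 118.

177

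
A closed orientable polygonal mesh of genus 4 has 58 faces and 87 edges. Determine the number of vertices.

23

For a closed orientable surface of genus 4, χ = 2 − 2·4 = -6.
V = -6 + E − F = -6 + 87 − 58 = 23.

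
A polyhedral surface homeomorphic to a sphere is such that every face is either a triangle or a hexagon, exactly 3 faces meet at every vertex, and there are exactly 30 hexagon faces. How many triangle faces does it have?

4

Let x be the number of triangles; then F = 30 + x.
Edge–face incidences: 2E = 6·30 + 3·x = 180 + 3x.
Every vertex has degree 3, so 3V = 2E.
Euler: V − E + F = 2 ⇒ (2E)/3 − E + (30 + x) = 2.
Multiply by 6: 2·(2E) − 3·(2E) + 6·(30 + x) = 12, i.e. 180 + 6x − (180 + 3x) = 12.
Collecting terms: 3x = 12, so x = 4.
Then 2E = 180 + 3·4 = 192, so E = 96, V = 2E/3 = 64, F = 30 + 4 = 34.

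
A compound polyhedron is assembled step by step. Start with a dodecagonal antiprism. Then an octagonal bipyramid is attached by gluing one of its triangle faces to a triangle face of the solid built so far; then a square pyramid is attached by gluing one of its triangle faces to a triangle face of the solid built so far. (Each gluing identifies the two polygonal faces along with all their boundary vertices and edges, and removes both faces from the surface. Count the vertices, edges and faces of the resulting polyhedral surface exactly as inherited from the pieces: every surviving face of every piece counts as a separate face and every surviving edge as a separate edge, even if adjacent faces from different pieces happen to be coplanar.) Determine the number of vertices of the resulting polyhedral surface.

A dodecagonal antiprism: V=24, E=48, F=26.
Attach an octagonal bipyramid (V=10, E=24, F=16) along a 3-gon: merge 3 vertices and 3 edges, delete both glued faces → V=31, E=69, F=40.
Attach a square pyramid (V=5, E=8, F=5) along a 3-gon: merge 3 vertices and 3 edges, delete both glued faces → V=33, E=74, F=43.
Check: V − E + F = 33 − 74 + 43 = 2.

33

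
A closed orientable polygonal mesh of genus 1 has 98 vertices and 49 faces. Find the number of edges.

147

For a closed orientable surface of genus 1, χ = 2 − 2·1 = 0.
E = V + F − (0) = 98 + 49 − (0) = 147.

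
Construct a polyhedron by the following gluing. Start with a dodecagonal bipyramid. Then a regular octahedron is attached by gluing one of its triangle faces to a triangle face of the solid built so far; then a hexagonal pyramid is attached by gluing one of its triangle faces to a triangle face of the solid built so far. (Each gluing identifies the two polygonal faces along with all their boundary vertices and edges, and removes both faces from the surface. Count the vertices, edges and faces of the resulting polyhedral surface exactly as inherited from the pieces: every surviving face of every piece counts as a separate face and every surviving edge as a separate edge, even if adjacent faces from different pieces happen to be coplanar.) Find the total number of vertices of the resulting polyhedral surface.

A dodecagonal bipyramid: V=14, E=36, F=24.
Attach a regular octahedron (V=6, E=12, F=8) along a 3-gon: merge 3 vertices and 3 edges, delete both glued faces → V=17, E=45, F=30.
Attach a hexagonal pyramid (V=7, E=12, F=7) along a 3-gon: merge 3 vertices and 3 edges, delete both glued faces → V=21, E=54, F=35.
Check: V − E + F = 21 − 54 + 35 = 2.

21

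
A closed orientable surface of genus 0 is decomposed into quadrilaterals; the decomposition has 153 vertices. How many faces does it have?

χ = 2 − 2·0 = 2, and every face is a square so 4F = 2E.
V − E + F = 2 with E = 4F/2 gives 153 − (4/2 − 1)·F = 2, so F = 151 and E = 302.

151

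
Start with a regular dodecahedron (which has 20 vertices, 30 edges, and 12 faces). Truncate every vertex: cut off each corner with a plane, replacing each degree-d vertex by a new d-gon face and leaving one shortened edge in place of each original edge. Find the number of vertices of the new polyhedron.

Truncation replaces each original edge-end by a new vertex, so V′ = 2E = 60.
Each original edge survives, and each old vertex of degree d contributes d new edges; summing degrees gives Σd = 2E, so E′ = E + 2E = 3E = 90.
Each original face survives and each original vertex becomes one new face: F′ = F + V = 32.

60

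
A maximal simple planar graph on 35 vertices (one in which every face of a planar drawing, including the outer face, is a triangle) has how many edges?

In a plane triangulation 3F = 2E and V − E + F = 2, so E = 3V − 6 = 3·35 − 6 = 99.

99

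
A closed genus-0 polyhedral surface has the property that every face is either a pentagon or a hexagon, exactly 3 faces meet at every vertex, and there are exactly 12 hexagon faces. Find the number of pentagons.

Let x be the number of pentagons; then F = 12 + x.
Edge–face incidences: 2E = 6·12 + 5·x = 72 + 5x.
Every vertex has degree 3, so 3V = 2E.
Euler: V − E + F = 2 ⇒ (2E)/3 − E + (12 + x) = 2.
Multiply by 6: 2·(2E) − 3·(2E) + 6·(12 + x) = 12, i.e. 72 + 6x − (72 + 5x) = 12.
Collecting terms: x = 12.
Then 2E = 72 + 5·12 = 132, so E = 66, V = 2E/3 = 44, F = 12 + 12 = 24.

12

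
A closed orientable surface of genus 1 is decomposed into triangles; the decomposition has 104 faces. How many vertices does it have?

χ = 2 − 2·1 = 0, and every face is a triangle so 3F = 2E.
E = 3·104/2 = 156. Then V = 0 + E − F = 0 + 156 − 104 = 52.

52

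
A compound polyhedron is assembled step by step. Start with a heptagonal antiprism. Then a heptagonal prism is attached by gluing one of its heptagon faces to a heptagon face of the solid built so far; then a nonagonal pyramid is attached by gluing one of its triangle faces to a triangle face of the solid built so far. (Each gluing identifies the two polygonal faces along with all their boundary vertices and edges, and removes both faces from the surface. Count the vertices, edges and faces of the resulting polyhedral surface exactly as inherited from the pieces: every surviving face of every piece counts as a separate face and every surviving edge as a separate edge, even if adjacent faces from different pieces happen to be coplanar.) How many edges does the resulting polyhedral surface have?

57

A heptagonal antiprism: V=14, E=28, F=16.
Attach a heptagonal prism (V=14, E=21, F=9) along a 7-gon: merge 7 vertices and 7 edges, delete both glued faces → V=21, E=42, F=23.
Attach a nonagonal pyramid (V=10, E=18, F=10) along a 3-gon: merge 3 vertices and 3 edges, delete both glued faces → V=28, E=57, F=31.
Check: V − E + F = 28 − 57 + 31 = 2.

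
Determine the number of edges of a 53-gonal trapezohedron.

The n-trapezohedron (dual of the n-antiprism) has V = 2·53 + 2 = 108, E = 4·53 = 212, F = 2·53 = 106.

212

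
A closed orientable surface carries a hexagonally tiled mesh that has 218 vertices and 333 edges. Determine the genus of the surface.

Every face is a hexagon and each edge borders two faces, so 6F = 2·333, giving F = 111.
χ = V − E + F = 218 − 333 + 111 = -4.
For a closed orientable surface χ = 2 − 2g, so g = (2 − (-4))/2 = 3.

3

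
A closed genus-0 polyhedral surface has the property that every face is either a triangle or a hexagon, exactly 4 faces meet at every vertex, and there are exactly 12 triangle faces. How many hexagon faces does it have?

2

Let x be the number of hexagons; then F = 12 + x.
Edge–face incidences: 2E = 3·12 + 6·x = 36 + 6x.
Every vertex has degree 4, so 4V = 2E.
Euler: V − E + F = 2 ⇒ (2E)/4 − E + (12 + x) = 2.
Multiply by 8: 2·(2E) − 4·(2E) + 8·(12 + x) = 16, i.e. 96 + 8x − 2·(36 + 6x) = 16.
Collecting terms: −4x + 24 = 16, so −4x = −8, so x = 2.
Then 2E = 36 + 6·2 = 48, so E = 24, V = 2E/4 = 12, F = 12 + 2 = 14.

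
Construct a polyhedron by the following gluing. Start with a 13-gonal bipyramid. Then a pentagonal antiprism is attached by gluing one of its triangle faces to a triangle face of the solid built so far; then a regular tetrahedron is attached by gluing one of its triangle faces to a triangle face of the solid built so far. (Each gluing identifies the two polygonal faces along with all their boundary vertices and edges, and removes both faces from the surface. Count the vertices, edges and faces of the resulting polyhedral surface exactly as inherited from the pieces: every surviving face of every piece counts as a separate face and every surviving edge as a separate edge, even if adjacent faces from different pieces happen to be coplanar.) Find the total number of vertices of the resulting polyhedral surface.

A 13-gonal bipyramid: V=15, E=39, F=26.
Attach a pentagonal antiprism (V=10, E=20, F=12) along a 3-gon: merge 3 vertices and 3 edges, delete both glued faces → V=22, E=56, F=36.
Attach a regular tetrahedron (V=4, E=6, F=4) along a 3-gon: merge 3 vertices and 3 edges, delete both glued faces → V=23, E=59, F=38.
Check: V − E + F = 23 − 59 + 38 = 2.

23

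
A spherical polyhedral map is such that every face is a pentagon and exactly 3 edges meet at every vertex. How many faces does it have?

Each face has 5 edges and each edge borders two faces, so 2E = 5F.
Each vertex has degree 3, so 3V = 2E and hence V = 5F/3.
Euler: V − E + F = 2 ⇒ (5F/3) − (5F/2) + F = 2.
Multiply by 6: (10 − 15 + 6)F = 12, i.e. 1F = 12.
So F = 12, E = 5·12/2 = 30, V = 5·12/3 = 20.

12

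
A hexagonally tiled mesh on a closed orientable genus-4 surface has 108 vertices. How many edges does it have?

171

χ = 2 − 2·4 = -6, and every face is a hexagon so 6F = 2E.
V − E + F = -6 with E = 6F/2 gives 108 − (6/2 − 1)·F = -6, so F = 57 and E = 171.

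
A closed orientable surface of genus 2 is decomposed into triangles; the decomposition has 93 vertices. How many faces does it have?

190

χ = 2 − 2·2 = -2, and every face is a triangle so 3F = 2E.
V − E + F = -2 with E = 3F/2 gives 93 − (3/2 − 1)·F = -2, so F = 190 and E = 285.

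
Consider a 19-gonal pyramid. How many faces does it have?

A pyramid on an n-gon base has one n-gon and n triangles: V = 19 + 1 = 20, E = 2·19 = 38, F = 19 + 1 = 20.
Check: V − E + F = 20 − 38 + 20 = 2.

20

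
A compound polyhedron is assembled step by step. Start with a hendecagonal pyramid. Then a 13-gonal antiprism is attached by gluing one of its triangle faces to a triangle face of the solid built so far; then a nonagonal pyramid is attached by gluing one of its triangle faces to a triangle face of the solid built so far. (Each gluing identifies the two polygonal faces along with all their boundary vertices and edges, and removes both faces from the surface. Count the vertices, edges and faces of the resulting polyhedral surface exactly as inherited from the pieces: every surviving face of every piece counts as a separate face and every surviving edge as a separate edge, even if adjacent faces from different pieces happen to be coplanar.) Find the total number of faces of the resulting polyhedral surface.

46

A hendecagonal pyramid: V=12, E=22, F=12.
Attach a 13-gonal antiprism (V=26, E=52, F=28) along a 3-gon: merge 3 vertices and 3 edges, delete both glued faces → V=35, E=71, F=38.
Attach a nonagonal pyramid (V=10, E=18, F=10) along a 3-gon: merge 3 vertices and 3 edges, delete both glued faces → V=42, E=86, F=46.
Check: V − E + F = 42 − 86 + 46 = 2.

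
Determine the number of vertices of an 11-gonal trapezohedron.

24

The n-trapezohedron (dual of the n-antiprism) has V = 2·11 + 2 = 24, E = 4·11 = 44, F = 2·11 = 22.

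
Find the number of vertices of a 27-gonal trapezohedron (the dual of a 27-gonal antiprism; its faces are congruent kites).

The n-trapezohedron (dual of the n-antiprism) has V = 2·27 + 2 = 56, E = 4·27 = 108, F = 2·27 = 54.
Check: V − E + F = 56 − 108 + 54 = 2.

56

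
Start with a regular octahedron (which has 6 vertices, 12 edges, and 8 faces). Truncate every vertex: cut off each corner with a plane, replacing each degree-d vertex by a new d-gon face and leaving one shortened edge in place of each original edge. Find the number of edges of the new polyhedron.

Truncation replaces each original edge-end by a new vertex, so V′ = 2E = 24.
Each original edge survives, and each old vertex of degree d contributes d new edges; summing degrees gives Σd = 2E, so E′ = E + 2E = 3E = 36.
Each original face survives and each original vertex becomes one new face: F′ = F + V = 14.

36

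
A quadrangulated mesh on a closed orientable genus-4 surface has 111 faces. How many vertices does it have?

χ = 2 − 2·4 = -6, and every face is a square so 4F = 2E.
E = 4·111/2 = 222. Then V = -6 + E − F = -6 + 222 − 111 = 105.

105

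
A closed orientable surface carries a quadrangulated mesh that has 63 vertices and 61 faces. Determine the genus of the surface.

Every face is a square, so 2E = 4·61 = 244, giving E = 122.
χ = V − E + F = 63 − 122 + 61 = 2.
For a closed orientable surface χ = 2 − 2g, so g = (2 − (2))/2 = 0.

0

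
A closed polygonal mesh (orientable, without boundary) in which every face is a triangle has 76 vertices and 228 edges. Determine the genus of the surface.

Every face is a triangle and each edge borders two faces, so 3F = 2·228, giving F = 152.
χ = V − E + F = 76 − 228 + 152 = 0.
For a closed orientable surface χ = 2 − 2g, so g = (2 − (0))/2 = 1.

1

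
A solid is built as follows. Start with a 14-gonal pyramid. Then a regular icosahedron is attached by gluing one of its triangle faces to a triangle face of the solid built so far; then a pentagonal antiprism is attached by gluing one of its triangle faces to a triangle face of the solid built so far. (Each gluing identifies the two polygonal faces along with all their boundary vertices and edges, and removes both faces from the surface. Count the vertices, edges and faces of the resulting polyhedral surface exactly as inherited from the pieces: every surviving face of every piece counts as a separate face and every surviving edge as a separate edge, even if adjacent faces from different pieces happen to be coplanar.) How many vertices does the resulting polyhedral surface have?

A 14-gonal pyramid: V=15, E=28, F=15.
Attach a regular icosahedron (V=12, E=30, F=20) along a 3-gon: merge 3 vertices and 3 edges, delete both glued faces → V=24, E=55, F=33.
Attach a pentagonal antiprism (V=10, E=20, F=12) along a 3-gon: merge 3 vertices and 3 edges, delete both glued faces → V=31, E=72, F=43.
Check: V − E + F = 31 − 72 + 43 = 2.

31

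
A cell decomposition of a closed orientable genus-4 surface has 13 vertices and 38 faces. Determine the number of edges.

57

For a closed orientable surface of genus 4, χ = 2 − 2·4 = -6.
E = V + F − (-6) = 13 + 38 − (-6) = 57.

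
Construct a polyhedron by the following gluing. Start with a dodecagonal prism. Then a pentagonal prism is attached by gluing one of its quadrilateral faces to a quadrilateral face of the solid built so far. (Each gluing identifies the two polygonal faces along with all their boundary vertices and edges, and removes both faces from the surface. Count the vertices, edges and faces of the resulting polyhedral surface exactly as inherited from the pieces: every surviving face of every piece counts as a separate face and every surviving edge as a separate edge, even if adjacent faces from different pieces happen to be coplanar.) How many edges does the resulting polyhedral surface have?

47

A dodecagonal prism: V=24, E=36, F=14.
Attach a pentagonal prism (V=10, E=15, F=7) along a 4-gon: merge 4 vertices and 4 edges, delete both glued faces → V=30, E=47, F=19.
Check: V − E + F = 30 − 47 + 19 = 2.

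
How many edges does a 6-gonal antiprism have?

An antiprism on an n-gon has two n-gon caps and 2n triangles: V = 2·6 = 12, E = 4·6 = 24, F = 2·6 + 2 = 14.

24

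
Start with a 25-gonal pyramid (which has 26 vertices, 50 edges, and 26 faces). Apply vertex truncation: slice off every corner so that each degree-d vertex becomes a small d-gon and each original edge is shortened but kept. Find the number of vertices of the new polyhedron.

Truncation replaces each original edge-end by a new vertex, so V′ = 2E = 100.
Each original edge survives, and each old vertex of degree d contributes d new edges; summing degrees gives Σd = 2E, so E′ = E + 2E = 3E = 150.
Each original face survives and each original vertex becomes one new face: F′ = F + V = 52.

100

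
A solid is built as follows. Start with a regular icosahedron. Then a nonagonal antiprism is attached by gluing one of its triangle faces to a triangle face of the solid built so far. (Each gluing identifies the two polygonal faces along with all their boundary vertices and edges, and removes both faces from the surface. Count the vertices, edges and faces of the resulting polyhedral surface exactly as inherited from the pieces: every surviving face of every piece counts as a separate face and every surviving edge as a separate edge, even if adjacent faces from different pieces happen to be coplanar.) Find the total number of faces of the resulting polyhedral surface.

38

A regular icosahedron: V=12, E=30, F=20.
Attach a nonagonal antiprism (V=18, E=36, F=20) along a 3-gon: merge 3 vertices and 3 edges, delete both glued faces → V=27, E=63, F=38.
Check: V − E + F = 27 − 63 + 38 = 2.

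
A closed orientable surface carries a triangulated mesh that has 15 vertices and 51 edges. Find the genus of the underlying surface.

2

Every face is a triangle and each edge borders two faces, so 3F = 2·51, giving F = 34.
χ = V − E + F = 15 − 51 + 34 = -2.
For a closed orientable surface χ = 2 − 2g, so g = (2 − (-2))/2 = 2.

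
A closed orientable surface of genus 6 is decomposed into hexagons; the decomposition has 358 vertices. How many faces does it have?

χ = 2 − 2·6 = -10, and every face is a hexagon so 6F = 2E.
V − E + F = -10 with E = 6F/2 gives 358 − (6/2 − 1)·F = -10, so F = 184 and E = 552.

184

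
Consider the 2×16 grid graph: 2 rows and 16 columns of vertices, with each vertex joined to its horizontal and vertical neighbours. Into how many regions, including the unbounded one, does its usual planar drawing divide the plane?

The grid has V = 2·16 = 32 vertices and E = 2·15 + 16·1 = 46 edges.
F = 2 − V + E = 2 − 32 + 46 = 16.

16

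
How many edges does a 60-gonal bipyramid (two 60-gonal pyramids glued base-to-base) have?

180

A bipyramid over an n-gon has 2n triangular faces and n + 2 vertices: V = 60 + 2 = 62, E = 3·60 = 180, F = 2·60 = 120.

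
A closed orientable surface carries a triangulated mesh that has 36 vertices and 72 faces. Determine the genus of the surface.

Every face is a triangle, so 2E = 3·72 = 216, giving E = 108.
χ = V − E + F = 36 − 108 + 72 = 0.
For a closed orientable surface χ = 2 − 2g, so g = (2 − (0))/2 = 1.

1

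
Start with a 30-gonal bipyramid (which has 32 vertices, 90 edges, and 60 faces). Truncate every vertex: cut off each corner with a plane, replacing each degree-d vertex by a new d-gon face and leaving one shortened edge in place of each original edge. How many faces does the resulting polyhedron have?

Truncation replaces each original edge-end by a new vertex, so V′ = 2E = 180.
Each original edge survives, and each old vertex of degree d contributes d new edges; summing degrees gives Σd = 2E, so E′ = E + 2E = 3E = 270.
Each original face survives and each original vertex becomes one new face: F′ = F + V = 92.

92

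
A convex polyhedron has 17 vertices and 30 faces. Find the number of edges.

45

Here V − E + F = 2.
E = V + F − (2) = 17 + 30 − (2) = 45.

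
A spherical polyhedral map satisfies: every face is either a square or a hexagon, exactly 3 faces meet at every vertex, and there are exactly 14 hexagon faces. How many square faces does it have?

6

Let x be the number of squares; then F = 14 + x.
Edge–face incidences: 2E = 6·14 + 4·x = 84 + 4x.
Every vertex has degree 3, so 3V = 2E.
Euler: V − E + F = 2 ⇒ (2E)/3 − E + (14 + x) = 2.
Multiply by 6: 2·(2E) − 3·(2E) + 6·(14 + x) = 12, i.e. 84 + 6x − (84 + 4x) = 12.
Collecting terms: 2x = 12, so x = 6.
Then 2E = 84 + 4·6 = 108, so E = 54, V = 2E/3 = 36, F = 14 + 6 = 20.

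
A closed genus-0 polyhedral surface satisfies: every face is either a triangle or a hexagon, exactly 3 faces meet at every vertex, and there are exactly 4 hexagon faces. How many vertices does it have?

Let x be the number of triangles; then F = 4 + x.
Edge–face incidences: 2E = 6·4 + 3·x = 24 + 3x.
Every vertex has degree 3, so 3V = 2E.
Euler: V − E + F = 2 ⇒ (2E)/3 − E + (4 + x) = 2.
Multiply by 6: 2·(2E) − 3·(2E) + 6·(4 + x) = 12, i.e. 24 + 6x − (24 + 3x) = 12.
Collecting terms: 3x = 12, so x = 4.
Then 2E = 24 + 3·4 = 36, so E = 18, V = 2E/3 = 12, F = 4 + 4 = 8.

12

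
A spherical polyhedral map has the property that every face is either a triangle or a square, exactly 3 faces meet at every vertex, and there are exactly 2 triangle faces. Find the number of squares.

3

Let x be the number of squares; then F = 2 + x.
Edge–face incidences: 2E = 3·2 + 4·x = 6 + 4x.
Every vertex has degree 3, so 3V = 2E.
Euler: V − E + F = 2 ⇒ (2E)/3 − E + (2 + x) = 2.
Multiply by 6: 2·(2E) − 3·(2E) + 6·(2 + x) = 12, i.e. 12 + 6x − (6 + 4x) = 12.
Collecting terms: 2x + 6 = 12, so 2x = 6, so x = 3.
Then 2E = 6 + 4·3 = 18, so E = 9, V = 2E/3 = 6, F = 2 + 3 = 5.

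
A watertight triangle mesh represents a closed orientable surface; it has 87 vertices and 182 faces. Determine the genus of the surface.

3

Every face is a triangle, so 2E = 3·182 = 546, giving E = 273.
χ = V − E + F = 87 − 273 + 182 = -4.
For a closed orientable surface χ = 2 − 2g, so g = (2 − (-4))/2 = 3.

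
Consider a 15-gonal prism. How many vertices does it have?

A prism on an n-gon has two n-gon bases and n rectangular sides: V = 2·15 = 30, E = 3·15 = 45, F = 15 + 2 = 17.

30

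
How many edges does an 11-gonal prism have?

33

A prism on an n-gon has two n-gon bases and n rectangular sides: V = 2·11 = 22, E = 3·11 = 33, F = 11 + 2 = 13.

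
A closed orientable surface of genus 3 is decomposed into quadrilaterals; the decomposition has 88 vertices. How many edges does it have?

χ = 2 − 2·3 = -4, and every face is a square so 4F = 2E.
V − E + F = -4 with E = 4F/2 gives 88 − (4/2 − 1)·F = -4, so F = 92 and E = 184.

184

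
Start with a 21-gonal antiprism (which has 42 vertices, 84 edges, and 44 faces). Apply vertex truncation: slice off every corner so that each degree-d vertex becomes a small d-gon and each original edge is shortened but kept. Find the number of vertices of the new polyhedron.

168

Truncation replaces each original edge-end by a new vertex, so V′ = 2E = 168.
Each original edge survives, and each old vertex of degree d contributes d new edges; summing degrees gives Σd = 2E, so E′ = E + 2E = 3E = 252.
Each original face survives and each original vertex becomes one new face: F′ = F + V = 86.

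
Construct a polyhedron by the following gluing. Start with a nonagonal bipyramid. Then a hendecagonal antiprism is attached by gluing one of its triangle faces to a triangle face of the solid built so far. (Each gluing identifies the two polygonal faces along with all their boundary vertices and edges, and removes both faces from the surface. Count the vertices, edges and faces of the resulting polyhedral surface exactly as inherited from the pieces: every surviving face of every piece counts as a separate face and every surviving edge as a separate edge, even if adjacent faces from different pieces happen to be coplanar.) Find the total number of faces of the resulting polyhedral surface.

A nonagonal bipyramid: V=11, E=27, F=18.
Attach a hendecagonal antiprism (V=22, E=44, F=24) along a 3-gon: merge 3 vertices and 3 edges, delete both glued faces → V=30, E=68, F=40.
Check: V − E + F = 30 − 68 + 40 = 2.

40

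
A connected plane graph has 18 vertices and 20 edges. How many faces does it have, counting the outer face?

4

Euler's formula for a connected plane graph: V − E + F = 2, so F = 2 − 18 + 20 = 4.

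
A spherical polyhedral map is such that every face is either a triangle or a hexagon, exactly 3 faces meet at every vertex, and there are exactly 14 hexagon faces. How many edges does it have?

48

Let x be the number of triangles; then F = 14 + x.
Edge–face incidences: 2E = 6·14 + 3·x = 84 + 3x.
Every vertex has degree 3, so 3V = 2E.
Euler: V − E + F = 2 ⇒ (2E)/3 − E + (14 + x) = 2.
Multiply by 6: 2·(2E) − 3·(2E) + 6·(14 + x) = 12, i.e. 84 + 6x − (84 + 3x) = 12.
Collecting terms: 3x = 12, so x = 4.
Then 2E = 84 + 3·4 = 96, so E = 48, V = 2E/3 = 32, F = 14 + 4 = 18.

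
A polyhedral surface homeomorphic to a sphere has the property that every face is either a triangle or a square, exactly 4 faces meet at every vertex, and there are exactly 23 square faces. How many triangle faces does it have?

8

Let x be the number of triangles; then F = 23 + x.
Edge–face incidences: 2E = 4·23 + 3·x = 92 + 3x.
Every vertex has degree 4, so 4V = 2E.
Euler: V − E + F = 2 ⇒ (2E)/4 − E + (23 + x) = 2.
Multiply by 8: 2·(2E) − 4·(2E) + 8·(23 + x) = 16, i.e. 184 + 8x − 2·(92 + 3x) = 16.
Collecting terms: 2x = 16, so x = 8.
Then 2E = 92 + 3·8 = 116, so E = 58, V = 2E/4 = 29, F = 23 + 8 = 31.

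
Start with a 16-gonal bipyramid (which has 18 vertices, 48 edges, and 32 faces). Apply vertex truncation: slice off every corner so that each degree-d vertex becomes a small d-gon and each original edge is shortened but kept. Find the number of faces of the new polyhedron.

50

Truncation replaces each original edge-end by a new vertex, so V′ = 2E = 96.
Each original edge survives, and each old vertex of degree d contributes d new edges; summing degrees gives Σd = 2E, so E′ = E + 2E = 3E = 144.
Each original face survives and each original vertex becomes one new face: F′ = F + V = 50.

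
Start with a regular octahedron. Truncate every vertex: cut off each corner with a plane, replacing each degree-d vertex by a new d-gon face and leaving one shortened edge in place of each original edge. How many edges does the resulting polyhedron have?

36

The base solid has V = 6, E = 12, F = 8.
Truncation replaces each original edge-end by a new vertex, so V′ = 2E = 24.
Each original edge survives, and each old vertex of degree d contributes d new edges; summing degrees gives Σd = 2E, so E′ = E + 2E = 3E = 36.
Each original face survives and each original vertex becomes one new face: F′ = F + V = 14.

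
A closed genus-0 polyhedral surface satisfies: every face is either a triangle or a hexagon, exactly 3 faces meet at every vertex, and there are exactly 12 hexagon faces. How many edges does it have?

42

Let x be the number of triangles; then F = 12 + x.
Edge–face incidences: 2E = 6·12 + 3·x = 72 + 3x.
Every vertex has degree 3, so 3V = 2E.
Euler: V − E + F = 2 ⇒ (2E)/3 − E + (12 + x) = 2.
Multiply by 6: 2·(2E) − 3·(2E) + 6·(12 + x) = 12, i.e. 72 + 6x − (72 + 3x) = 12.
Collecting terms: 3x = 12, so x = 4.
Then 2E = 72 + 3·4 = 84, so E = 42, V = 2E/3 = 28, F = 12 + 4 = 16.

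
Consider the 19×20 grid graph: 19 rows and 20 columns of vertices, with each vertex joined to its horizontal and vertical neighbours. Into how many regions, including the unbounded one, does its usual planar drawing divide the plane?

The grid has V = 19·20 = 380 vertices and E = 19·19 + 20·18 = 721 edges.
F = 2 − V + E = 2 − 380 + 721 = 343.

343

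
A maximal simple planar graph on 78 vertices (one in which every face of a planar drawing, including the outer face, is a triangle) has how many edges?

In a plane triangulation 3F = 2E and V − E + F = 2, so E = 3V − 6 = 3·78 − 6 = 228.

228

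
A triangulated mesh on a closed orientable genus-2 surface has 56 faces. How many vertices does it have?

χ = 2 − 2·2 = -2, and every face is a triangle so 3F = 2E.
E = 3·56/2 = 84. Then V = -2 + E − F = -2 + 84 − 56 = 26.

26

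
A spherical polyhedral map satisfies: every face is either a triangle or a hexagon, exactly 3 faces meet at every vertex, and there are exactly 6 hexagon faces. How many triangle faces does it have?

4

Let x be the number of triangles; then F = 6 + x.
Edge–face incidences: 2E = 6·6 + 3·x = 36 + 3x.
Every vertex has degree 3, so 3V = 2E.
Euler: V − E + F = 2 ⇒ (2E)/3 − E + (6 + x) = 2.
Multiply by 6: 2·(2E) − 3·(2E) + 6·(6 + x) = 12, i.e. 36 + 6x − (36 + 3x) = 12.
Collecting terms: 3x = 12, so x = 4.
Then 2E = 36 + 3·4 = 48, so E = 24, V = 2E/3 = 16, F = 6 + 4 = 10.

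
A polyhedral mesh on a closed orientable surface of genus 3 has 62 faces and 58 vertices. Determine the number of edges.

For a closed orientable surface of genus 3, χ = 2 − 2·3 = -4.
E = V + F − (-4) = 58 + 62 − (-4) = 124.

124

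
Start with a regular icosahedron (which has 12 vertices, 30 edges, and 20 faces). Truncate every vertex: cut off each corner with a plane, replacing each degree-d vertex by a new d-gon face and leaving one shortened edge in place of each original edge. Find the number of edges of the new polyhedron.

90

Truncation replaces each original edge-end by a new vertex, so V′ = 2E = 60.
Each original edge survives, and each old vertex of degree d contributes d new edges; summing degrees gives Σd = 2E, so E′ = E + 2E = 3E = 90.
Each original face survives and each original vertex becomes one new face: F′ = F + V = 32.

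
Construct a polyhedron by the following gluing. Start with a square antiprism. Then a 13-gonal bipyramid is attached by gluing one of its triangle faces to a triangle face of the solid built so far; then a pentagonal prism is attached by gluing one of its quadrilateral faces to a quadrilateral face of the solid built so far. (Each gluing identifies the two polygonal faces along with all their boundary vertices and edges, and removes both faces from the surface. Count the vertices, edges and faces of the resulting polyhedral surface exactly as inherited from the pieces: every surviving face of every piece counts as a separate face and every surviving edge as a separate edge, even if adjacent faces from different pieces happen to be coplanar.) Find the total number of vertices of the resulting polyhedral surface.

26

A square antiprism: V=8, E=16, F=10.
Attach a 13-gonal bipyramid (V=15, E=39, F=26) along a 3-gon: merge 3 vertices and 3 edges, delete both glued faces → V=20, E=52, F=34.
Attach a pentagonal prism (V=10, E=15, F=7) along a 4-gon: merge 4 vertices and 4 edges, delete both glued faces → V=26, E=63, F=39.
Check: V − E + F = 26 − 63 + 39 = 2.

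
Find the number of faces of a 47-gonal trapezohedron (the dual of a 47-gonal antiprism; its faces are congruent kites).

The n-trapezohedron (dual of the n-antiprism) has V = 2·47 + 2 = 96, E = 4·47 = 188, F = 2·47 = 94.

94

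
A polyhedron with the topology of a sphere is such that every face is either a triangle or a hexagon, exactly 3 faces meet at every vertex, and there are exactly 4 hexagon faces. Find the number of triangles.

4

Let x be the number of triangles; then F = 4 + x.
Edge–face incidences: 2E = 6·4 + 3·x = 24 + 3x.
Every vertex has degree 3, so 3V = 2E.
Euler: V − E + F = 2 ⇒ (2E)/3 − E + (4 + x) = 2.
Multiply by 6: 2·(2E) − 3·(2E) + 6·(4 + x) = 12, i.e. 24 + 6x − (24 + 3x) = 12.
Collecting terms: 3x = 12, so x = 4.
Then 2E = 24 + 3·4 = 36, so E = 18, V = 2E/3 = 12, F = 4 + 4 = 8.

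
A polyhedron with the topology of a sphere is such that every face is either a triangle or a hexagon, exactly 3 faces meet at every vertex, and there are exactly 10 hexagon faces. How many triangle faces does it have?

Let x be the number of triangles; then F = 10 + x.
Edge–face incidences: 2E = 6·10 + 3·x = 60 + 3x.
Every vertex has degree 3, so 3V = 2E.
Euler: V − E + F = 2 ⇒ (2E)/3 − E + (10 + x) = 2.
Multiply by 6: 2·(2E) − 3·(2E) + 6·(10 + x) = 12, i.e. 60 + 6x − (60 + 3x) = 12.
Collecting terms: 3x = 12, so x = 4.
Then 2E = 60 + 3·4 = 72, so E = 36, V = 2E/3 = 24, F = 10 + 4 = 14.

4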